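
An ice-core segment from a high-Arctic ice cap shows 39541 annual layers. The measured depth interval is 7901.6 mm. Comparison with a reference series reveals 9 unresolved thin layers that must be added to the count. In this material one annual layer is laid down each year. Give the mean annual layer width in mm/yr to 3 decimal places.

0.200 mm/yr

After corrections the count is 39541 + 9 = 39550 annual layers.
Extension rate ≈ 7901.6 / 39550 = 0.200 mm/yr.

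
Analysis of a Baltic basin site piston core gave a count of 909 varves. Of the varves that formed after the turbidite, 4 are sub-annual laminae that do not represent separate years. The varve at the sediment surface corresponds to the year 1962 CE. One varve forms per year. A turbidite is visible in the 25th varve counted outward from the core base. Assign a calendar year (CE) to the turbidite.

The turbidite sits at varve 25 from the core base, so 909 − 25 = 884 varves formed after it.
Excluding 4 false varves: 884 − 4 = 880.
The varve at the sediment surface is 1962 CE, so the turbidite dates to 1962 − 880 = 1082 CE.

1082 CE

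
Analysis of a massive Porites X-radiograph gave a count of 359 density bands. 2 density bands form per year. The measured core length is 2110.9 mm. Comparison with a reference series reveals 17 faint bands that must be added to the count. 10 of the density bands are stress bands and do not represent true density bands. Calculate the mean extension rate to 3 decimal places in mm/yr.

11.535 mm/yr

Correcting the raw count gives 359 − 10 + 17 = 366 true density bands.
Dividing by 2 density bands per year: 366 / 2 = 183 years.
Mean rate = 2110.9 mm / 183 years ≈ 11.535 mm/yr.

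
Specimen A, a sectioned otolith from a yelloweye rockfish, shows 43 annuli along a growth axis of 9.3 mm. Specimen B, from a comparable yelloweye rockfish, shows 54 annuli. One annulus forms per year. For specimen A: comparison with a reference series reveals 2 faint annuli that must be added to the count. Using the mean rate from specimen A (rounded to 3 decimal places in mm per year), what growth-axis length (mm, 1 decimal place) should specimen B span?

Specimen A: true annulus count = 43 + 2 = 45.
A: Mean rate = 9.3 mm / 45 years ≈ 0.207 mm/yr.
Length of B = 0.207 × 54 = 11.2 mm.

11.2 mm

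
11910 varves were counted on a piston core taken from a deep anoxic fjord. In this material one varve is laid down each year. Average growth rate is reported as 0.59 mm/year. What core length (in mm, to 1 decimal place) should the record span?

The record spans 11910 years at 0.59 mm per year.
Length ≈ 0.59 × 11910 = 7026.9 mm.

7026.9 mm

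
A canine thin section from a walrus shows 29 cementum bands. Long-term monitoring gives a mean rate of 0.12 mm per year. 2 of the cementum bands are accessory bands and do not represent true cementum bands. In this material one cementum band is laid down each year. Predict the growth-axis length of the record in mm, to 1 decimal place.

3.2 mm

True cementum band count = 29 − 2 = 27.
Predicted length = 0.12 mm/year × 27 years = 3.2 mm.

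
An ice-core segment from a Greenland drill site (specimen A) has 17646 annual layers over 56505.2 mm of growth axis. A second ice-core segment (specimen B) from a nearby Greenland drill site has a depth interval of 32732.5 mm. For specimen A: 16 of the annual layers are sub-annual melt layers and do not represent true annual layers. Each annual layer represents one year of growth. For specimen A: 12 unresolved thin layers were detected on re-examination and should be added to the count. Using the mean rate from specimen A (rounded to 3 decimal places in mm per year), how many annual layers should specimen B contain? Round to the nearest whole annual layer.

Specimen A: correcting the raw count gives 17646 − 16 + 12 = 17642 true annual layers.
A: Mean rate = 56505.2 mm / 17642 years ≈ 3.203 mm/year.
For B, 32732.5 / 3.203 = 10219.33 years ≈ 10219 annual layers.

10219 annual layers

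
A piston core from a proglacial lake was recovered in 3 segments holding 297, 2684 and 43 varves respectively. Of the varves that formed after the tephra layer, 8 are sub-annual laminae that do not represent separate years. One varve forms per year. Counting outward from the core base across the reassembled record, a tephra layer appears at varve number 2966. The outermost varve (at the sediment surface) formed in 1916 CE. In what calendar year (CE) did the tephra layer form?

Total varves = 297 + 2684 + 43 = 3024.
3024 − 2966 = 58 varves lie beyond the tephra layer toward the sediment surface.
58 − 8 false = 50 true varves after the tephra layer.
Counting back 50 years from 1916 CE places the tephra layer in 1916 − 50 = 1866 CE.

1866 CE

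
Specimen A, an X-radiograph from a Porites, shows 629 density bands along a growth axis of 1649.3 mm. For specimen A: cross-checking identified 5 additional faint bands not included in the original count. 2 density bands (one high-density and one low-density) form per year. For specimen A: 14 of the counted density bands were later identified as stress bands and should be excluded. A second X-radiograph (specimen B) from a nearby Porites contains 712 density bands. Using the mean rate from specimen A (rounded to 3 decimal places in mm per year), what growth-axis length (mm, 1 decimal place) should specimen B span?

1893.9 mm

Specimen A: adjusted count: 629 − 14 + 5 = 620 density bands.
Specimen A: 620 density bands at 2 per year is 620 / 2 = 310 years.
A: Extension rate ≈ 1649.3 / 310 = 5.320 mm/year.
Specimen B: with 2 density bands per year, 712 / 2 = 356 years. B's length ≈ 5.320 × 356 = 1893.9 mm.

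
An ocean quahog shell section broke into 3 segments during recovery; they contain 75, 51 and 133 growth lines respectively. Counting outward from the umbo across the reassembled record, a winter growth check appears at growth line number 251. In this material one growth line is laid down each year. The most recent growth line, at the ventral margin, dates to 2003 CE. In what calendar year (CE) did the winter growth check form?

Total growth lines = 75 + 51 + 133 = 259.
The winter growth check sits at growth line 251 from the umbo, so 259 − 251 = 8 growth lines formed after it.
2003 − 8 = 1995 CE.

1995 CE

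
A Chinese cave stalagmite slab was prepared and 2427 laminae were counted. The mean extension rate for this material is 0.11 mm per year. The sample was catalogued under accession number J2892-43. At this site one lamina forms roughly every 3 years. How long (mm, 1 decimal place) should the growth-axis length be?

800.9 mm

Multiplying by 3 years per lamina: 2427 × 3 = 7281 years.
Length ≈ 0.11 × 7281 = 800.9 mm.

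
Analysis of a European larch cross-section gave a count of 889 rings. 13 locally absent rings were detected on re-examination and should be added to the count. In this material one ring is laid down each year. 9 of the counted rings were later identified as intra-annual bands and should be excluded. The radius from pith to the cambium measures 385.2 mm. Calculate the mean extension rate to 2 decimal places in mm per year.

0.43 mm per year

Correcting the raw count gives 889 − 9 + 13 = 893 true rings.
Mean rate = 385.2 mm / 893 years ≈ 0.43 mm per year.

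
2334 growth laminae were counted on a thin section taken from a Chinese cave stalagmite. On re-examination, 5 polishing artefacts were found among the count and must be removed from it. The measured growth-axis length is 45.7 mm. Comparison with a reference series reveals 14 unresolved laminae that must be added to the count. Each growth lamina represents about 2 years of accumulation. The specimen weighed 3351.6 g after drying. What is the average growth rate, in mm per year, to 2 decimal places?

Adjusted count: 2334 − 5 + 14 = 2343 growth laminae.
At 2 years per growth lamina, 2343 × 2 = 4686 years.
45.7 mm over 4686 years gives 45.7 / 4686 ≈ 0.01 mm per year.

0.01 mm per year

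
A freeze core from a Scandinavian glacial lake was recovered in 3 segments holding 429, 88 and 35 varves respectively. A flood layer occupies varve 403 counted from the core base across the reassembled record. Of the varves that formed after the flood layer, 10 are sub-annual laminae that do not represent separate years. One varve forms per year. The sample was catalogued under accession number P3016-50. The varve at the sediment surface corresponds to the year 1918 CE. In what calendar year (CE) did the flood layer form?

1779 CE

Total varves = 429 + 88 + 35 = 552.
552 − 403 = 149 varves lie beyond the flood layer toward the sediment surface.
Removing the 10 false varves leaves 149 − 10 = 139 true varves beyond the flood layer.
Counting back 139 years from 1918 CE places the flood layer in 1918 − 139 = 1779 CE.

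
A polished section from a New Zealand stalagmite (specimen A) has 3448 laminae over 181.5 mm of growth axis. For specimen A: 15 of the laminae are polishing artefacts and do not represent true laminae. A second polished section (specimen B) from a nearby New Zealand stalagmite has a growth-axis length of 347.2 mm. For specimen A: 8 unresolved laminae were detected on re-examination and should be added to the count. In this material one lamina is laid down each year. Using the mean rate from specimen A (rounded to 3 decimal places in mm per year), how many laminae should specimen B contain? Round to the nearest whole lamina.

6551 laminae

Specimen A: true lamina count = 3448 − 15 + 8 = 3441.
A: 181.5 mm over 3441 years gives 181.5 / 3441 ≈ 0.053 mm per year.
Specimen B: 347.2 mm / 0.053 mm per year = 6550.94 years ≈ 6551 laminae.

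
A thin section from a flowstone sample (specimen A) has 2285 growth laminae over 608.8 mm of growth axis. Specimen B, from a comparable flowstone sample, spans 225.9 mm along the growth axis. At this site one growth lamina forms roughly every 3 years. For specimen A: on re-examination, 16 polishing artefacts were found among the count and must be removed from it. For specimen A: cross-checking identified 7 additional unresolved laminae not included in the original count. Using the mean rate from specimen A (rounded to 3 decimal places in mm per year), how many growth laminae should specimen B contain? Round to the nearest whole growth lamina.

Specimen A: correcting the raw count gives 2285 − 16 + 7 = 2276 true growth laminae.
Specimen A: at 3 years per growth lamina, 2276 × 3 = 6828 years.
A: Mean rate = 608.8 mm / 6828 years ≈ 0.089 mm/year.
Specimen B: 225.9 mm / 0.089 mm per year = 2538.20 years; at 3 years per growth lamina that is 2538.20 / 3 ≈ 846 growth laminae.

846 growth laminae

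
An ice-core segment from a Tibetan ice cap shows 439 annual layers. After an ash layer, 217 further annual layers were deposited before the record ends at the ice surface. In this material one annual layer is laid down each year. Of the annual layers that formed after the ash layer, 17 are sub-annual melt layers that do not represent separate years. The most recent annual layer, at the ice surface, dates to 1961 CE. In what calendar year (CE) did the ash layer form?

1761 CE

There are 217 annual layers younger than the ash layer.
217 − 17 false = 200 true annual layers after the ash layer.
1961 − 200 = 1761 CE.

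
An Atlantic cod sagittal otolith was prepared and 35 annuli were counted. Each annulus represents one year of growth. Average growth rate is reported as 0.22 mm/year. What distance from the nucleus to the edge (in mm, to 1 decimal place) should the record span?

The record spans 35 years at 0.22 mm per year.
35 years at 0.22 mm/year gives 0.22 × 35 = 7.7 mm.

7.7 mm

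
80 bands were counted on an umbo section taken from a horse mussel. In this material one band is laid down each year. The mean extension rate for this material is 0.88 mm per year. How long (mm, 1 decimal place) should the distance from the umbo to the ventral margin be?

70.4 mm

The record spans 80 years at 0.88 mm per year.
Predicted length = 0.88 mm/year × 80 years = 70.4 mm.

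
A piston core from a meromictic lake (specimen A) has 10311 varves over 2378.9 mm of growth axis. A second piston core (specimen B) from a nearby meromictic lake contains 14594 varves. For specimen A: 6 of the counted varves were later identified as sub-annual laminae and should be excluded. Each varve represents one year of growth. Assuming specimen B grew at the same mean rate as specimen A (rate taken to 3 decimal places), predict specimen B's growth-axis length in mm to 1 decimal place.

Specimen A: true varve count = 10311 − 6 = 10305.
A: Mean rate = 2378.9 mm / 10305 years ≈ 0.231 mm/year.
B's length ≈ 0.231 × 14594 = 3371.2 mm.

3371.2 mm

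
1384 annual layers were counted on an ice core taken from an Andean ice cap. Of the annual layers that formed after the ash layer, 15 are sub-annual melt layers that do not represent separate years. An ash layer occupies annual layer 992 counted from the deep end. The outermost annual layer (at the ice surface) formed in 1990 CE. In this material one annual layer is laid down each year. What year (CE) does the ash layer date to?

Between annual layer 992 and the ice surface there are 1384 − 992 = 392 annual layers.
392 − 15 false = 377 true annual layers after the ash layer.
Counting back 377 years from 1990 CE places the ash layer in 1990 − 377 = 1613 CE.

1613 CE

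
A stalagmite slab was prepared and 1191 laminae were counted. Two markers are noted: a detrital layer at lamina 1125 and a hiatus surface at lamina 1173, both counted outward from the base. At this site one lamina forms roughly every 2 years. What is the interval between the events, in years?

1173 − 1125 = 48 laminae lie between the two events.
48 laminae at 2 years each span 48 × 2 = 96 years.

96 years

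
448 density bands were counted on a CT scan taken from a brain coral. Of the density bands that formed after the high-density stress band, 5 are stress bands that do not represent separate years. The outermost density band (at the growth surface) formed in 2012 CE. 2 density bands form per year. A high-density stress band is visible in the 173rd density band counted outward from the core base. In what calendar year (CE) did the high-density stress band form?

Between density band 173 and the growth surface there are 448 − 173 = 275 density bands.
Removing the 5 false density bands leaves 275 − 5 = 270 true density bands beyond the high-density stress band.
270 density bands at 2 per year is 270 / 2 = 135 years.
The density band at the growth surface is 2012 CE, so the high-density stress band dates to 2012 − 135 = 1877 CE.

1877 CE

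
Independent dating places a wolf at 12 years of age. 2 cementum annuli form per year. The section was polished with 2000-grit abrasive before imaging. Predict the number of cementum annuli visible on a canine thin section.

24 cementum annuli

Expected cementum annuli: 12 × 2 = 24.
So 24 cementum annuli should be present.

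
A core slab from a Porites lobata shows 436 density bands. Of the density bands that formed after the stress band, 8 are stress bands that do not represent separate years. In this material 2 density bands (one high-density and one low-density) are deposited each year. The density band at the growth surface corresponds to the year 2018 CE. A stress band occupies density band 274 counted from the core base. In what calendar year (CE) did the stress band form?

1941 CE

436 − 274 = 162 density bands lie beyond the stress band toward the growth surface.
Excluding 8 false density bands: 162 − 8 = 154.
With 2 density bands per year, 154 / 2 = 77 years.
2018 − 77 = 1941 CE.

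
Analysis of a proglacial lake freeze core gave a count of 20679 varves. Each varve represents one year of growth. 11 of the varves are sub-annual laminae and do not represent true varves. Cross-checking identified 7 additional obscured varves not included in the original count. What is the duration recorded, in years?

True varve count = 20679 − 11 + 7 = 20675.
At one varve per year, that is 20675 years.

20675 yr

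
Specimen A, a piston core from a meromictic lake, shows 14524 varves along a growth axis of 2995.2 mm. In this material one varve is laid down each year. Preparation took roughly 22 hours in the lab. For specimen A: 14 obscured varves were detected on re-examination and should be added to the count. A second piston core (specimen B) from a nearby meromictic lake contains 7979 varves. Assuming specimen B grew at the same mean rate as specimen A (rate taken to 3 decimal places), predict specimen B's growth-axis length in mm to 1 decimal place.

Specimen A: after corrections the count is 14524 + 14 = 14538 varves.
A: Mean rate = 2995.2 mm / 14538 years ≈ 0.206 mm/year.
B's length ≈ 0.206 × 7979 = 1643.7 mm.

1643.7 mm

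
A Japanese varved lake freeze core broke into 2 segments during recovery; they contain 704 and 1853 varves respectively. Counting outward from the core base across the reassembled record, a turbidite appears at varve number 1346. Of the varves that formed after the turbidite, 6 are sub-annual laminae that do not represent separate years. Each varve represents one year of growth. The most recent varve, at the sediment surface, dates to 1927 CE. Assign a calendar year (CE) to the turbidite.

Total varves = 704 + 1853 = 2557.
Between varve 1346 and the sediment surface there are 2557 − 1346 = 1211 varves.
1211 − 6 false = 1205 true varves after the turbidite.
1927 − 1205 = 722 CE.

722 CE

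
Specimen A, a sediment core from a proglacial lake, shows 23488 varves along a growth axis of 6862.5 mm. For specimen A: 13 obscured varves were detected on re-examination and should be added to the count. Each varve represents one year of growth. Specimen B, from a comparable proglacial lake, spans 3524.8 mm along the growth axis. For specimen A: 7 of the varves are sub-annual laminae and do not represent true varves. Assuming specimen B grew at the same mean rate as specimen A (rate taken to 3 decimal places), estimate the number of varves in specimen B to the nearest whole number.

12071 varves

Specimen A: true varve count = 23488 − 7 + 13 = 23494.
A: 6862.5 mm over 23494 years gives 6862.5 / 23494 ≈ 0.292 mm/year.
Specimen B: 3524.8 mm / 0.292 mm per year = 12071.23 years ≈ 12071 varves.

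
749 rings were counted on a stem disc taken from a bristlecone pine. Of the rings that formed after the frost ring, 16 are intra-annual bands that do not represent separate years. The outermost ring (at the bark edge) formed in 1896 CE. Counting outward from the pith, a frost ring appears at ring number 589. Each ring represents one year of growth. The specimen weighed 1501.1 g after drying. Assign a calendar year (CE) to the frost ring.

749 − 589 = 160 rings lie beyond the frost ring toward the bark edge.
160 − 16 false = 144 true rings after the frost ring.
1896 − 144 = 1752 CE.

1752 CE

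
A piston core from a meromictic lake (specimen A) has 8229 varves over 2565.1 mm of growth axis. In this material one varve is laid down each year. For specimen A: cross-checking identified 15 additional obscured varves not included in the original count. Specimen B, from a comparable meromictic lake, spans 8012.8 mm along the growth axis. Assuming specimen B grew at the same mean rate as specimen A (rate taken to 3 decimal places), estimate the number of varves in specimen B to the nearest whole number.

Specimen A: after corrections the count is 8229 + 15 = 8244 varves.
A: Mean rate = 2565.1 mm / 8244 years ≈ 0.311 mm per year.
For B, 8012.8 / 0.311 = 25764.63 years ≈ 25765 varves.

25765 varves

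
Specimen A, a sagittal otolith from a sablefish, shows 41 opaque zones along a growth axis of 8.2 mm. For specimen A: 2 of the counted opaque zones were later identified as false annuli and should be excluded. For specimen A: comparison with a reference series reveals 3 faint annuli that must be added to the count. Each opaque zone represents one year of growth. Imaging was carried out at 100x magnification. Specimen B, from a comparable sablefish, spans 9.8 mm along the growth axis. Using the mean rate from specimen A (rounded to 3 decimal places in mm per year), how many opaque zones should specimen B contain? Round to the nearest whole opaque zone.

50 opaque zones

Specimen A: adjusted count: 41 − 2 + 3 = 42 opaque zones.
A: Mean rate = 8.2 mm / 42 years ≈ 0.195 mm per year.
Specimen B: 9.8 mm / 0.195 mm per year = 50.26 years ≈ 50 opaque zones.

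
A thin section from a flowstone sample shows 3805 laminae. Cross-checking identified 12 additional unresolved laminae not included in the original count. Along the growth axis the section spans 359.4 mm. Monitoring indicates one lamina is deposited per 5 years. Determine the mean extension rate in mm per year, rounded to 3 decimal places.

Adjusted count: 3805 + 12 = 3817 laminae.
3817 laminae at 5 years each span 3817 × 5 = 19085 years.
359.4 mm over 19085 years gives 359.4 / 19085 ≈ 0.019 mm per year.

0.019 mm per year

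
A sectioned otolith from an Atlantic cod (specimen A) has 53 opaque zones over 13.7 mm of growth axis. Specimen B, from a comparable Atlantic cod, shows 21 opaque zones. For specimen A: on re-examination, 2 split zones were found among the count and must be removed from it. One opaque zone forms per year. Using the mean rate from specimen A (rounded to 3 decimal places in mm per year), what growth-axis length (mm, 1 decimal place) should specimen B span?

Specimen A: after corrections the count is 53 − 2 = 51 opaque zones.
A: 13.7 mm over 51 years gives 13.7 / 51 ≈ 0.269 mm/year.
B's length ≈ 0.269 × 21 = 5.6 mm.

5.6 mm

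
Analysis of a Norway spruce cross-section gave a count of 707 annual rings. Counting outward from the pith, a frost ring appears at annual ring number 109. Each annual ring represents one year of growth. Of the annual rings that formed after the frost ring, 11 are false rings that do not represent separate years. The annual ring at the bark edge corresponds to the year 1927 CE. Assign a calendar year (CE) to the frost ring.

Between annual ring 109 and the bark edge there are 707 − 109 = 598 annual rings.
598 − 11 false = 587 true annual rings after the frost ring.
The annual ring at the bark edge is 1927 CE, so the frost ring dates to 1927 − 587 = 1340 CE.

1340 CE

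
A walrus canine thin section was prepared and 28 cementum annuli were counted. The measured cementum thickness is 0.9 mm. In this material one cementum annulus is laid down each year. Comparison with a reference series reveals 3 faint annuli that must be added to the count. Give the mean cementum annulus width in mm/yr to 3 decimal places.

Adjusted count: 28 + 3 = 31 cementum annuli.
0.9 mm over 31 years gives 0.9 / 31 ≈ 0.029 mm/yr.

0.029 mm/yr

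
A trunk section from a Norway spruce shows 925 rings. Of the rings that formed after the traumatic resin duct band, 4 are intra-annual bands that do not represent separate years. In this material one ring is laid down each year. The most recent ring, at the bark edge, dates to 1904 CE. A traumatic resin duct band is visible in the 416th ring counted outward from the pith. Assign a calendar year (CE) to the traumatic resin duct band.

The traumatic resin duct band sits at ring 416 from the pith, so 925 − 416 = 509 rings formed after it.
509 − 4 false = 505 true rings after the traumatic resin duct band.
The ring at the bark edge is 1904 CE, so the traumatic resin duct band dates to 1904 − 505 = 1399 CE.

1399 CE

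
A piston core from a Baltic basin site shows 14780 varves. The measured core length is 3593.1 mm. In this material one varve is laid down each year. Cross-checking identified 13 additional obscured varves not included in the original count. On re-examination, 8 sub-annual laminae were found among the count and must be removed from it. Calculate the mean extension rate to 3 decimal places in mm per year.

0.243 mm per year

Adjusted count: 14780 − 8 + 13 = 14785 varves.
3593.1 mm over 14785 years gives 3593.1 / 14785 ≈ 0.243 mm per year.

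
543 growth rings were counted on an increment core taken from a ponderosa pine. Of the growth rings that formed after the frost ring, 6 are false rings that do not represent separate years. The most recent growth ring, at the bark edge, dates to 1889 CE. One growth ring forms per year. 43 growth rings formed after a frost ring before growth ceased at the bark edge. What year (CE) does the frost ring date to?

1852 CE

43 growth rings post-date the frost ring.
Removing the 6 false growth rings leaves 43 − 6 = 37 true growth rings beyond the frost ring.
Counting back 37 years from 1889 CE places the frost ring in 1889 − 37 = 1852 CE.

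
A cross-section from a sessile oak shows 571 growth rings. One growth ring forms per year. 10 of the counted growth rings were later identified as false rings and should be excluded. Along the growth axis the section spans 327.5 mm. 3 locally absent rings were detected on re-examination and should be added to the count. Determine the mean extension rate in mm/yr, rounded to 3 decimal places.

Adjusted count: 571 − 10 + 3 = 564 growth rings.
Extension rate ≈ 327.5 / 564 = 0.581 mm/yr.

0.581 mm/yr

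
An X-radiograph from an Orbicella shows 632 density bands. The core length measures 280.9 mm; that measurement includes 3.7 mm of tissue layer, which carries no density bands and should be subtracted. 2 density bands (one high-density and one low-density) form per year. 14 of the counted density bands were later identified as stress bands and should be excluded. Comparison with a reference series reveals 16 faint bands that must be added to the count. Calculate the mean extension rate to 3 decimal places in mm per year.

0.874 mm per year

After corrections the count is 632 − 14 + 16 = 634 density bands.
Dividing by 2 density bands per year: 634 / 2 = 317 years.
Net length = 280.9 − 3.7 = 277.2 mm.
Extension rate ≈ 277.2 / 317 = 0.874 mm per year.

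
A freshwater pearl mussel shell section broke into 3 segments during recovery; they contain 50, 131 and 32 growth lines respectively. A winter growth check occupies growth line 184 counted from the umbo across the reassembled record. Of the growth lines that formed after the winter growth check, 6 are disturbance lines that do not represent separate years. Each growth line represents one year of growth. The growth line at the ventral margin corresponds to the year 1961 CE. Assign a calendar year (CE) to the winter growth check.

1938 CE

Total growth lines = 50 + 131 + 32 = 213.
Between growth line 184 and the ventral margin there are 213 − 184 = 29 growth lines.
Removing the 6 false growth lines leaves 29 − 6 = 23 true growth lines beyond the winter growth check.
1961 − 23 = 1938 CE.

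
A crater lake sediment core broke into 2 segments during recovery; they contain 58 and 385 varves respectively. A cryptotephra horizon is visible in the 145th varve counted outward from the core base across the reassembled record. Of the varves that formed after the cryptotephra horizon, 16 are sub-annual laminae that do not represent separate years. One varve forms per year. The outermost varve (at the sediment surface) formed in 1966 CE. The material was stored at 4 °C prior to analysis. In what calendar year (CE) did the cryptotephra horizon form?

1684 CE

Total varves = 58 + 385 = 443.
443 − 145 = 298 varves lie beyond the cryptotephra horizon toward the sediment surface.
Excluding 16 false varves: 298 − 16 = 282.
Counting back 282 years from 1966 CE places the cryptotephra horizon in 1966 − 282 = 1684 CE.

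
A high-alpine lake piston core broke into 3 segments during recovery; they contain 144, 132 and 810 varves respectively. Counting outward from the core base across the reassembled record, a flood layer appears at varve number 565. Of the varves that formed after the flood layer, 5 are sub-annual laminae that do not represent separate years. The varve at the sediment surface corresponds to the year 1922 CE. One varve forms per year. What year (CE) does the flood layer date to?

1406 CE

Total varves = 144 + 132 + 810 = 1086.
The flood layer sits at varve 565 from the core base, so 1086 − 565 = 521 varves formed after it.
Excluding 5 false varves: 521 − 5 = 516.
1922 − 516 = 1406 CE.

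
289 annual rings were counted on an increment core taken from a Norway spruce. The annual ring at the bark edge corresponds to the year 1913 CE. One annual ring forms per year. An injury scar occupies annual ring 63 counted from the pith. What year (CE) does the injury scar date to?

1687 CE

The injury scar sits at annual ring 63 from the pith, so 289 − 63 = 226 annual rings formed after it.
The annual ring at the bark edge is 1913 CE, so the injury scar dates to 1913 − 226 = 1687 CE.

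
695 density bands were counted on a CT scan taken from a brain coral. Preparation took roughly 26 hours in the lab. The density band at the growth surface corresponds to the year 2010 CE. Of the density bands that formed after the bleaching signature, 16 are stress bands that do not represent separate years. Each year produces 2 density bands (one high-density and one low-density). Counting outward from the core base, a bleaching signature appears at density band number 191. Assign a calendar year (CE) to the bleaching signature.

695 − 191 = 504 density bands lie beyond the bleaching signature toward the growth surface.
Excluding 16 false density bands: 504 − 16 = 488.
With 2 density bands per year, 488 / 2 = 244 years.
The density band at the growth surface is 2010 CE, so the bleaching signature dates to 2010 − 244 = 1766 CE.

1766 CE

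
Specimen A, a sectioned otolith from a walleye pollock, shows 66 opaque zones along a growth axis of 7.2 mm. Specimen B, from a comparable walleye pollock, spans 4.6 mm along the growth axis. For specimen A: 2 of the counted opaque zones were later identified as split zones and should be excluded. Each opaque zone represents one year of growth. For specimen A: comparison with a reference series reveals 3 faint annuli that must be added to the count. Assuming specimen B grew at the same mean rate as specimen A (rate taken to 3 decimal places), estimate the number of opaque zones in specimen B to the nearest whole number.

43 opaque zones

Specimen A: true opaque zone count = 66 − 2 + 3 = 67.
A: Extension rate ≈ 7.2 / 67 = 0.107 mm/year.
Specimen B: 4.6 mm / 0.107 mm per year = 42.99 years ≈ 43 opaque zones.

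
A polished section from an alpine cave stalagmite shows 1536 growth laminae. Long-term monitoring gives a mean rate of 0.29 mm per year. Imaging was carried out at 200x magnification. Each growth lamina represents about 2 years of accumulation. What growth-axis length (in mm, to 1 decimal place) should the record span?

890.9 mm

At 2 years per growth lamina, 1536 × 2 = 3072 years.
Predicted length = 0.29 mm/year × 3072 years = 890.9 mm.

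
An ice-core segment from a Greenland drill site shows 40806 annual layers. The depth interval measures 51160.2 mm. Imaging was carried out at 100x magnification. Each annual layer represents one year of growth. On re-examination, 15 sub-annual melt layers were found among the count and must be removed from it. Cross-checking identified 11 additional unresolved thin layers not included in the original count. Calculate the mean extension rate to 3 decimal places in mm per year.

1.254 mm per year

True annual layer count = 40806 − 15 + 11 = 40802.
51160.2 mm over 40802 years gives 51160.2 / 40802 ≈ 1.254 mm per year.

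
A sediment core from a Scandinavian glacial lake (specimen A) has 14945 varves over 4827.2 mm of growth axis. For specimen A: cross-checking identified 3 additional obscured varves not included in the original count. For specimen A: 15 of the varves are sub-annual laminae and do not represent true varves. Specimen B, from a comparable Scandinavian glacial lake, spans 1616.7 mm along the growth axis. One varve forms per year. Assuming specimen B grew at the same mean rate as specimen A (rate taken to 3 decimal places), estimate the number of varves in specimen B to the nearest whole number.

Specimen A: after corrections the count is 14945 − 15 + 3 = 14933 varves.
A: Extension rate ≈ 4827.2 / 14933 = 0.323 mm per year.
Specimen B: 1616.7 mm / 0.323 mm per year = 5005.26 years ≈ 5005 varves.

5005 varves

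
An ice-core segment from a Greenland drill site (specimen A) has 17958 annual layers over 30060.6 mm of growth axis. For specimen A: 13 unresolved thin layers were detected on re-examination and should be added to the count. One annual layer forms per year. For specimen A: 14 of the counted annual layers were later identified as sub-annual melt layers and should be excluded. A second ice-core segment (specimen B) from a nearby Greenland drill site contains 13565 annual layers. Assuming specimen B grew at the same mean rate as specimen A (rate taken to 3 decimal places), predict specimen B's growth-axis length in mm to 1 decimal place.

22707.8 mm

Specimen A: adjusted count: 17958 − 14 + 13 = 17957 annual layers.
A: 30060.6 mm over 17957 years gives 30060.6 / 17957 ≈ 1.674 mm per year.
Length of B = 1.674 × 13565 = 22707.8 mm.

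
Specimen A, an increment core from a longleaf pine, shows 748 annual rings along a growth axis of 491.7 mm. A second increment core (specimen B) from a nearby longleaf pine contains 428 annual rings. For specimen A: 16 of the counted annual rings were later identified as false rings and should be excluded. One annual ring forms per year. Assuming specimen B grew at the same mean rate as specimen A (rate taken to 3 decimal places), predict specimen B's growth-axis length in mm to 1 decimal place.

287.6 mm

Specimen A: correcting the raw count gives 748 − 16 = 732 true annual rings.
A: Mean rate = 491.7 mm / 732 years ≈ 0.672 mm/year.
Length of B = 0.672 × 428 = 287.6 mm.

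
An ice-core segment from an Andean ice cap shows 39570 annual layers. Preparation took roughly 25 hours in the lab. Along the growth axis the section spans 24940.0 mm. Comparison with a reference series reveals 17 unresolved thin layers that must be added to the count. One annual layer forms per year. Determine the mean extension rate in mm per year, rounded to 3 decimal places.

After corrections the count is 39570 + 17 = 39587 annual layers.
Extension rate ≈ 24940.0 / 39587 = 0.630 mm per year.

0.630 mm per year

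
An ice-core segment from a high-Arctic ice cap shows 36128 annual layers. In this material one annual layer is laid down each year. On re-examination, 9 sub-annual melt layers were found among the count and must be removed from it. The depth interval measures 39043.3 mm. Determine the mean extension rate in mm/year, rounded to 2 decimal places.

Adjusted count: 36128 − 9 = 36119 annual layers.
Extension rate ≈ 39043.3 / 36119 = 1.08 mm/year.

1.08 mm/year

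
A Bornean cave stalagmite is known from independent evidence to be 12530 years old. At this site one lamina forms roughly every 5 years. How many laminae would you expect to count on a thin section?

2506 laminae

Expected laminae: 12530 / 5 = 2506.
So 2506 laminae should be present.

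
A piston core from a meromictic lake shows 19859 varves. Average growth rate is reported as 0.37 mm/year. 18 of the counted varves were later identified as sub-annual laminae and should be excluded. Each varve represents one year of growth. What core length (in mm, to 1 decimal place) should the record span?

7341.2 mm

After corrections the count is 19859 − 18 = 19841 varves.
19841 years at 0.37 mm/year gives 0.37 × 19841 = 7341.2 mm.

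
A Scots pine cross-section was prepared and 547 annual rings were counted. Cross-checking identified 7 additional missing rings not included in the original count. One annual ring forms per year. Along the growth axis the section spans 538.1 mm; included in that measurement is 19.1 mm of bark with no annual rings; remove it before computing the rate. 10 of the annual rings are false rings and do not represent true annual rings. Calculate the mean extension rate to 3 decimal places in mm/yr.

True annual ring count = 547 − 10 + 7 = 544.
Removing the 19.1 mm offcut leaves 538.1 − 19.1 = 519.0 mm.
519.0 mm over 544 years gives 519.0 / 544 ≈ 0.954 mm/yr.

0.954 mm/yr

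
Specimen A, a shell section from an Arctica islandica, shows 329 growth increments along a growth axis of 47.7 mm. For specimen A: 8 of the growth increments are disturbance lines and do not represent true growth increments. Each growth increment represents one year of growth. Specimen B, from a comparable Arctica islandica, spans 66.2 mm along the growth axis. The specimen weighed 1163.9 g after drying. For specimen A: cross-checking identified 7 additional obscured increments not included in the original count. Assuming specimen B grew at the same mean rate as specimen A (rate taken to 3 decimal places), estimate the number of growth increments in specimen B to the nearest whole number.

Specimen A: true growth increment count = 329 − 8 + 7 = 328.
A: Mean rate = 47.7 mm / 328 years ≈ 0.145 mm per year.
Specimen B: 66.2 mm / 0.145 mm per year = 456.55 years ≈ 457 growth increments.

457 growth increments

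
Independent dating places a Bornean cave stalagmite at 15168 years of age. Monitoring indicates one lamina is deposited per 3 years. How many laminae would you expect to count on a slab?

5056 laminae

One lamina every 3 years means 15168 / 3 = 5056 laminae.
So 5056 laminae should be present.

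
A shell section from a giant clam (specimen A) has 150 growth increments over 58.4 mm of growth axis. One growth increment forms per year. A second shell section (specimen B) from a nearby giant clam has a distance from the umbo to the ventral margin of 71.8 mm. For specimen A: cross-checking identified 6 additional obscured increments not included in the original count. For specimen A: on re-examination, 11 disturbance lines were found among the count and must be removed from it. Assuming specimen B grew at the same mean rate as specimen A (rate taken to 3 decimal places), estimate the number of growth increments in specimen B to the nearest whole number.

178 growth increments

Specimen A: correcting the raw count gives 150 − 11 + 6 = 145 true growth increments.
A: Mean rate = 58.4 mm / 145 years ≈ 0.403 mm per year.
Specimen B: 71.8 mm / 0.403 mm per year = 178.16 years ≈ 178 growth increments.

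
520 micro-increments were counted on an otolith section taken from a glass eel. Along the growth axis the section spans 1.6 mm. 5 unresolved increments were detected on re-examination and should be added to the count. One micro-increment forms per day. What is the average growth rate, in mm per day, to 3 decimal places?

0.003 mm per day

Correcting the raw count gives 520 + 5 = 525 true micro-increments.
Mean rate = 1.6 mm / 525 days ≈ 0.003 mm per day.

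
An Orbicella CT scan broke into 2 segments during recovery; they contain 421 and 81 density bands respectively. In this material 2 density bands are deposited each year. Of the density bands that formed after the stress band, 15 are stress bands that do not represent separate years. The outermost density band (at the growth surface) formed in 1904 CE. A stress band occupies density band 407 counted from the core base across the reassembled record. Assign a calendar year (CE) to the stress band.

1864 CE

Total density bands = 421 + 81 = 502.
Between density band 407 and the growth surface there are 502 − 407 = 95 density bands.
95 − 15 false = 80 true density bands after the stress band.
80 density bands at 2 per year is 80 / 2 = 40 years.
1904 − 40 = 1864 CE.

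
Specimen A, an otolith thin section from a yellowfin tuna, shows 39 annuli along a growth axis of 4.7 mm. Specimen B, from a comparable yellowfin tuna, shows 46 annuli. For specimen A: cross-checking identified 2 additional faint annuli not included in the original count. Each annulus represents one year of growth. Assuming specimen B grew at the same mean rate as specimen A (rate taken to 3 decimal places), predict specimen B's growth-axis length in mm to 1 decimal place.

Specimen A: after corrections the count is 39 + 2 = 41 annuli.
A: Mean rate = 4.7 mm / 41 years ≈ 0.115 mm/yr.
For B, 0.115 mm/year × 46 years = 5.3 mm.

5.3 mm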